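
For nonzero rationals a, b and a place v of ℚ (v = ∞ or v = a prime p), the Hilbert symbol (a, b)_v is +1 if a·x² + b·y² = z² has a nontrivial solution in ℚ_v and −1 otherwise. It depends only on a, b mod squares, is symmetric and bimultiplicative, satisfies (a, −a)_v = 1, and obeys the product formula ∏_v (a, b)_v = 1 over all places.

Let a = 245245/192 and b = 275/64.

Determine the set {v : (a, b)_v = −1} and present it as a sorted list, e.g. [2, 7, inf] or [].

[2, 3, 11, 13]

(a, b) ≡ (15015, 11) mod (ℚ^×)²; places V = {2, 3, 5, 7, 11, 13, ∞}.
(a,b)_7: α=3, u≡5; β=0, v≡2 (mod 7); (5|7)=-1, (2|7)=+1; sign (−1)^0·-1^0·+1^3 = +1.
(a,b)_11: α=1, u≡4; β=1, v≡4 (mod 11); (4|11)=+1, (4|11)=+1; sign (−1)^1·+1^1·+1^1 = -1.
(a,b)_3: α=-1, u≡1; β=0, v≡2 (mod 3); (1|3)=+1, (2|3)=-1; sign (−1)^0·+1^0·-1^-1 = -1.
(a,b)_∞: sgn(15015)=+, sgn(11)=+, so +1.
(a,b)_2: α=-6, β=-6; u≡7, v≡3 (mod 8); ε(u)ε(v)=1·1, αω(v)=-6·1, βω(u)=-6·0; sum ≡ 1  ⇒  -1.
(a,b)_13: α=1, u≡8; β=0, v≡11 (mod 13); (8|13)=-1, (11|13)=-1; sign (−1)^0·-1^0·-1^1 = -1.
(a,b)_5: α=1, u≡2; β=2, v≡4 (mod 5); (2|5)=-1, (4|5)=+1; sign (−1)^0·-1^2·+1^1 = +1.
(15015, 11 / ℚ) ramifies at {2, 3, 11, 13}: a division algebra.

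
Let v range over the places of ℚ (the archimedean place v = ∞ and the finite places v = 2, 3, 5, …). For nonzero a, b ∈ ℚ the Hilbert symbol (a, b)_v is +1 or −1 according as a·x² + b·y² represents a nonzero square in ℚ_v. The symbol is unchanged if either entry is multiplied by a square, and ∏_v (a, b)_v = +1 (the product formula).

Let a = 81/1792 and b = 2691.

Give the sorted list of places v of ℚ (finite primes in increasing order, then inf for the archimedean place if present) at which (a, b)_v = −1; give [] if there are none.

[2, 7, 13, 23]

Mod squares: a ≡ 7, b ≡ 299. Check v ∈ {∞, 2, 3, 7, 13, 23}.
v=2: v_2(a)=-8, v_2(b)=0; units ≡ 7, 3 (mod 8); ε·ε+αω+βω = 1·1+-8·1+0·0 ≡ 1  ⇒  (a,b)_2 = -1.
v=23: a=23^0·(≡17), b=23^1·(≡2) mod 23; (17|23)=-1, (2|23)=+1; (−1)^{0·1·11}·(-1)^1·(+1)^0 = -1.
v=3: a=3^4·(≡1), b=3^2·(≡2) mod 3; (1|3)=+1, (2|3)=-1; (−1)^{4·2·1}·(+1)^2·(-1)^4 = +1.
v=13: a=13^0·(≡5), b=13^1·(≡12) mod 13; (5|13)=-1, (12|13)=+1; (−1)^{0·1·6}·(-1)^1·(+1)^0 = -1.
v=∞: 7 > 0 and 299 > 0  ⇒  (a,b)_∞ = +1.
v=7: a=7^-1·(≡1), b=7^0·(≡3) mod 7; (1|7)=+1, (3|7)=-1; (−1)^{-1·0·3}·(+1)^0·(-1)^-1 = -1.
|Ram(7, 299)| = 4, even; anisotropic at {2, 7, 13, 23}.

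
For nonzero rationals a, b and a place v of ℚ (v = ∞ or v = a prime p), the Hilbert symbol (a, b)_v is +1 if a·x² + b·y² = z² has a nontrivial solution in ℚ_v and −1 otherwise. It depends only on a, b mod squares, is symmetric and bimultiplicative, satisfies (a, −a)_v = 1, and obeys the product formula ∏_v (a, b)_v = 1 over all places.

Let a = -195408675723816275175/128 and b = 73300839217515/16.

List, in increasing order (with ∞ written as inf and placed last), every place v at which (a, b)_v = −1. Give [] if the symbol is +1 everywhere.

Mod squares: a ≡ -16926, b ≡ 35. Check v ∈ {∞, 2, 3, 5, 7, 13, 19, 31}.
v=2: v_2(a)=-7, v_2(b)=-4; units ≡ 1, 3 (mod 8); ε·ε+αω+βω = 0·1+-7·1+-4·0 ≡ 1  ⇒  (a,b)_2 = -1.
v=5: a=5^2·(≡1), b=5^1·(≡3) mod 5; (1|5)=+1, (3|5)=-1; (−1)^{2·1·2}·(+1)^1·(-1)^2 = +1.
v=3: a=3^9·(≡1), b=3^6·(≡2) mod 3; (1|3)=+1, (2|3)=-1; (−1)^{9·6·1}·(+1)^6·(-1)^9 = -1.
v=∞: -16926 < 0 and 35 > 0  ⇒  (a,b)_∞ = +1.
v=19: a=19^2·(≡14), b=19^2·(≡16) mod 19; (14|19)=-1, (16|19)=+1; (−1)^{2·2·9}·(-1)^2·(+1)^2 = +1.
v=13: a=13^3·(≡2), b=13^2·(≡12) mod 13; (2|13)=-1, (12|13)=+1; (−1)^{3·2·6}·(-1)^2·(+1)^3 = +1.
v=7: a=7^5·(≡1), b=7^3·(≡6) mod 7; (1|7)=+1, (6|7)=-1; (−1)^{5·3·3}·(+1)^3·(-1)^5 = +1.
v=31: a=31^3·(≡22), b=31^2·(≡10) mod 31; (22|31)=-1, (10|31)=+1; (−1)^{3·2·15}·(-1)^2·(+1)^3 = +1.
(-16926, 35 / ℚ) ramifies at {2, 3}: a division algebra.

[2, 3]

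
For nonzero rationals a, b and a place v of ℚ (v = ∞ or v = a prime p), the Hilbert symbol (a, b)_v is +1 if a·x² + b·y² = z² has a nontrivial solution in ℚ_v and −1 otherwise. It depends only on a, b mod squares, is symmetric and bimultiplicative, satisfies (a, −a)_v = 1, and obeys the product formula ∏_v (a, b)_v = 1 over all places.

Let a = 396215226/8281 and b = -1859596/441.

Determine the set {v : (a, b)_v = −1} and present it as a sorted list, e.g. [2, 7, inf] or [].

[2, 17, 23, 29]

Mod squares: a ≡ 40426, b ≡ -464899. Check v ∈ {∞, 2, 3, 7, 11, 13, 17, 23, 29, 41}.
v=23: a=23^0·(≡22), b=23^1·(≡4) mod 23; (22|23)=-1, (4|23)=+1; (−1)^{0·1·11}·(-1)^1·(+1)^0 = -1.
v=7: a=7^-2·(≡1), b=7^-2·(≡5) mod 7; (1|7)=+1, (5|7)=-1; (−1)^{-2·-2·3}·(+1)^-2·(-1)^-2 = +1.
v=29: a=29^1·(≡18), b=29^1·(≡4) mod 29; (18|29)=-1, (4|29)=+1; (−1)^{1·1·14}·(-1)^1·(+1)^1 = -1.
v=3: a=3^4·(≡1), b=3^-2·(≡2) mod 3; (1|3)=+1, (2|3)=-1; (−1)^{4·-2·1}·(+1)^-2·(-1)^4 = +1.
v=2: v_2(a)=1, v_2(b)=2; units ≡ 5, 5 (mod 8); ε·ε+αω+βω = 0·0+1·1+2·1 ≡ 1  ⇒  (a,b)_2 = -1.
v=13: a=13^-2·(≡3), b=13^0·(≡11) mod 13; (3|13)=+1, (11|13)=-1; (−1)^{-2·0·6}·(+1)^0·(-1)^-2 = +1.
v=41: a=41^1·(≡37), b=41^1·(≡1) mod 41; (37|41)=+1, (1|41)=+1; (−1)^{1·1·20}·(+1)^1·(+1)^1 = +1.
v=11: a=11^2·(≡9), b=11^0·(≡9) mod 11; (9|11)=+1, (9|11)=+1; (−1)^{2·0·5}·(+1)^0·(+1)^2 = +1.
v=17: a=17^1·(≡8), b=17^1·(≡10) mod 17; (8|17)=+1, (10|17)=-1; (−1)^{1·1·8}·(+1)^1·(-1)^1 = -1.
v=∞: 40426 > 0 and -464899 < 0  ⇒  (a,b)_∞ = +1.
Ram(40426, -464899) = {2, 17, 23, 29}; no ℚ_2-point on the conic.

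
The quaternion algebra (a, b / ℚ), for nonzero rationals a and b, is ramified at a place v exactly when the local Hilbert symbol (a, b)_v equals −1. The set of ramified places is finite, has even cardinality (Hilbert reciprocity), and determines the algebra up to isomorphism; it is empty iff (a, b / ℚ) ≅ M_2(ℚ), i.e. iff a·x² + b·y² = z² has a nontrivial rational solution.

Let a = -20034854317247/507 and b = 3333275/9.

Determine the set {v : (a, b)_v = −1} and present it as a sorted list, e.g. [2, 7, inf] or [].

Mod squares: a ≡ -69, b ≡ 133331. Check v ∈ {∞, 2, 3, 5, 7, 11, 13, 17, 23, 31}.
v=3: a=3^-1·(≡1), b=3^-2·(≡2) mod 3; (1|3)=+1, (2|3)=-1; (−1)^{-1·-2·1}·(+1)^-2·(-1)^-1 = -1.
v=23: a=23^3·(≡20), b=23^1·(≡13) mod 23; (20|23)=-1, (13|23)=+1; (−1)^{3·1·11}·(-1)^1·(+1)^3 = +1.
v=11: a=11^2·(≡6), b=11^1·(≡7) mod 11; (6|11)=-1, (7|11)=-1; (−1)^{2·1·5}·(-1)^1·(-1)^2 = -1.
v=31: a=31^2·(≡29), b=31^1·(≡26) mod 31; (29|31)=-1, (26|31)=-1; (−1)^{2·1·15}·(-1)^1·(-1)^2 = -1.
v=17: a=17^2·(≡9), b=17^1·(≡11) mod 17; (9|17)=+1, (11|17)=-1; (−1)^{2·1·8}·(+1)^1·(-1)^2 = +1.
v=13: a=13^-2·(≡12), b=13^0·(≡4) mod 13; (12|13)=+1, (4|13)=+1; (−1)^{-2·0·6}·(+1)^0·(+1)^-2 = +1.
v=7: a=7^2·(≡2), b=7^0·(≡4) mod 7; (2|7)=+1, (4|7)=+1; (−1)^{2·0·3}·(+1)^0·(+1)^2 = +1.
v=∞: -69 < 0 and 133331 > 0  ⇒  (a,b)_∞ = +1.
v=5: a=5^0·(≡4), b=5^2·(≡4) mod 5; (4|5)=+1, (4|5)=+1; (−1)^{0·2·2}·(+1)^2·(+1)^0 = +1.
v=2: v_2(a)=0, v_2(b)=0; units ≡ 3, 3 (mod 8); ε·ε+αω+βω = 1·1+0·1+0·1 ≡ 1  ⇒  (a,b)_2 = -1.
|Ram(-69, 133331)| = 4, even; anisotropic at {2, 3, 11, 31}.

[2, 3, 11, 31]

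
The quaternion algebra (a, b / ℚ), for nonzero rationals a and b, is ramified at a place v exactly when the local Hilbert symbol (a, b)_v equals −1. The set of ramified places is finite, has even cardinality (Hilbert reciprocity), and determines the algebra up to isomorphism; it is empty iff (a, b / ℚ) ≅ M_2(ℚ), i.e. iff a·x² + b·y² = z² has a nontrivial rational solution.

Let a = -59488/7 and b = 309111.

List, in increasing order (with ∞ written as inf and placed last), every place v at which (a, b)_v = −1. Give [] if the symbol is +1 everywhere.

[2, 3, 7, 11]

(a, b) ≡ (-154, 309111) mod (ℚ^×)²; places V = {2, 3, 7, 11, 13, 17, 19, 29, ∞}.
(a,b)_19: α=0, u≡11; β=1, v≡5 (mod 19); (11|19)=+1, (5|19)=+1; sign (−1)^0·+1^1·+1^0 = +1.
(a,b)_3: α=0, u≡2; β=1, v≡2 (mod 3); (2|3)=-1, (2|3)=-1; sign (−1)^0·-1^1·-1^0 = -1.
(a,b)_11: α=1, u≡10; β=1, v≡7 (mod 11); (10|11)=-1, (7|11)=-1; sign (−1)^1·-1^1·-1^1 = -1.
(a,b)_7: α=-1, u≡5; β=0, v≡5 (mod 7); (5|7)=-1, (5|7)=-1; sign (−1)^0·-1^0·-1^-1 = -1.
(a,b)_29: α=0, u≡7; β=1, v≡16 (mod 29); (7|29)=+1, (16|29)=+1; sign (−1)^0·+1^1·+1^0 = +1.
(a,b)_13: α=2, u≡11; β=0, v≡10 (mod 13); (11|13)=-1, (10|13)=+1; sign (−1)^0·-1^0·+1^2 = +1.
(a,b)_2: α=5, β=0; u≡3, v≡7 (mod 8); ε(u)ε(v)=1·1, αω(v)=5·0, βω(u)=0·1; sum ≡ 1  ⇒  -1.
(a,b)_∞: sgn(-154)=−, sgn(309111)=+, so +1.
(a,b)_17: α=0, u≡9; β=1, v≡10 (mod 17); (9|17)=+1, (10|17)=-1; sign (−1)^0·+1^1·-1^0 = +1.
|Ram(-154, 309111)| = 4, even; anisotropic at {2, 3, 7, 11}.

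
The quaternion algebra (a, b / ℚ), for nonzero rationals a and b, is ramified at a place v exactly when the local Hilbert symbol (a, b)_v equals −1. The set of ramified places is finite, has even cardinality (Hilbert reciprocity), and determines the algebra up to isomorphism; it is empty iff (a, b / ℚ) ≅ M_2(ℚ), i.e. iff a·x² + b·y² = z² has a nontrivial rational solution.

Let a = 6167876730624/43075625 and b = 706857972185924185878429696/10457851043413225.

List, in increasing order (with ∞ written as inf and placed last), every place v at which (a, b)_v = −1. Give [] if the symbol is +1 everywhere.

Mod squares: a ≡ 4879, b ≡ 31. Check v ∈ {∞, 2, 3, 5, 7, 17, 23, 31, 41}.
v=31: a=31^2·(≡26), b=31^3·(≡14) mod 31; (26|31)=-1, (14|31)=+1; (−1)^{2·3·15}·(-1)^3·(+1)^2 = -1.
v=3: a=3^6·(≡1), b=3^14·(≡1) mod 3; (1|3)=+1, (1|3)=+1; (−1)^{6·14·1}·(+1)^14·(+1)^6 = +1.
v=41: a=41^-3·(≡25), b=41^-4·(≡36) mod 41; (25|41)=+1, (36|41)=+1; (−1)^{-3·-4·20}·(+1)^-4·(+1)^-3 = +1.
v=2: v_2(a)=8, v_2(b)=22; units ≡ 7, 7 (mod 8); ε·ε+αω+βω = 1·1+8·0+22·0 ≡ 1  ⇒  (a,b)_2 = -1.
v=7: a=7^1·(≡4), b=7^2·(≡6) mod 7; (4|7)=+1, (6|7)=-1; (−1)^{1·2·3}·(+1)^2·(-1)^1 = -1.
v=23: a=23^0·(≡13), b=23^-6·(≡16) mod 23; (13|23)=+1, (16|23)=+1; (−1)^{0·-6·11}·(+1)^-6·(+1)^0 = +1.
v=∞: 4879 > 0 and 31 > 0  ⇒  (a,b)_∞ = +1.
v=17: a=17^3·(≡2), b=17^6·(≡10) mod 17; (2|17)=+1, (10|17)=-1; (−1)^{3·6·8}·(+1)^6·(-1)^3 = -1.
v=5: a=5^-4·(≡4), b=5^-2·(≡4) mod 5; (4|5)=+1, (4|5)=+1; (−1)^{-4·-2·2}·(+1)^-2·(+1)^-4 = +1.
(4879, 31 / ℚ) ramifies at {2, 7, 17, 31}: a division algebra.

[2, 7, 17, 31]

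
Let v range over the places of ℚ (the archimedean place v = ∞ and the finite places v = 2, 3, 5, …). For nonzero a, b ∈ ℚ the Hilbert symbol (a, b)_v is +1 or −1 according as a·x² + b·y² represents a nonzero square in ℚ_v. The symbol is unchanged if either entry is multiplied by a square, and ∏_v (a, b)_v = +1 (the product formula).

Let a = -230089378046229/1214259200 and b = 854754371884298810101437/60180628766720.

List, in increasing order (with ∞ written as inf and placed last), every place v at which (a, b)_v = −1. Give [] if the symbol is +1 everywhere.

Mod squares: a ≡ -442, b ≡ 62985. Check v ∈ {∞, 2, 3, 5, 7, 11, 13, 17, 19, 23}.
v=11: a=11^-2·(≡9), b=11^-4·(≡10) mod 11; (9|11)=+1, (10|11)=-1; (−1)^{-2·-4·5}·(+1)^-4·(-1)^-2 = +1.
v=13: a=13^3·(≡11), b=13^5·(≡4) mod 13; (11|13)=-1, (4|13)=+1; (−1)^{3·5·6}·(-1)^5·(+1)^3 = -1.
v=3: a=3^10·(≡2), b=3^17·(≡1) mod 3; (2|3)=-1, (1|3)=+1; (−1)^{10·17·1}·(-1)^17·(+1)^10 = -1.
v=7: a=7^-2·(≡6), b=7^-2·(≡6) mod 7; (6|7)=-1, (6|7)=-1; (−1)^{-2·-2·3}·(-1)^-2·(-1)^-2 = +1.
v=∞: -442 < 0 and 62985 > 0  ⇒  (a,b)_∞ = +1.
v=19: a=19^2·(≡3), b=19^3·(≡1) mod 19; (3|19)=-1, (1|19)=+1; (−1)^{2·3·9}·(-1)^3·(+1)^2 = -1.
v=5: a=5^-2·(≡2), b=5^-1·(≡3) mod 5; (2|5)=-1, (3|5)=-1; (−1)^{-2·-1·2}·(-1)^-1·(-1)^-2 = -1.
v=2: v_2(a)=-13, v_2(b)=-24; units ≡ 3, 1 (mod 8); ε·ε+αω+βω = 1·0+-13·0+-24·1 ≡ 0  ⇒  (a,b)_2 = +1.
v=17: a=17^3·(≡15), b=17^3·(≡15) mod 17; (15|17)=+1, (15|17)=+1; (−1)^{3·3·8}·(+1)^3·(+1)^3 = +1.
v=23: a=23^0·(≡4), b=23^2·(≡14) mod 23; (4|23)=+1, (14|23)=-1; (−1)^{0·2·11}·(+1)^2·(-1)^0 = +1.
Ram(-442, 62985) = {3, 5, 13, 19}; no ℚ_3-point on the conic.

[3, 5, 13, 19]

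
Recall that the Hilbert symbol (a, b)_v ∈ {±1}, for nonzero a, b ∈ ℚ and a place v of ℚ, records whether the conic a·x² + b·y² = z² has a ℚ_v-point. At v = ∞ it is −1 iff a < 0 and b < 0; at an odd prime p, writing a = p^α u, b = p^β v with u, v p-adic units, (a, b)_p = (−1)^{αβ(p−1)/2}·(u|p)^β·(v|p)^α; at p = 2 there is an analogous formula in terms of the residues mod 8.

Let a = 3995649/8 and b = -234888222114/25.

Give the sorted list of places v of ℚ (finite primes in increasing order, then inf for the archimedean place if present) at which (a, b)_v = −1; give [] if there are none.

(a, b) ≡ (1218, -730626) mod (ℚ^×)²; places V = {2, 3, 5, 7, 13, 17, 19, 29, ∞}.
(a,b)_5: α=0, u≡3; β=-2, v≡1 (mod 5); (3|5)=-1, (1|5)=+1; sign (−1)^0·-1^-2·+1^0 = +1.
(a,b)_29: α=1, u≡22; β=1, v≡16 (mod 29); (22|29)=+1, (16|29)=+1; sign (−1)^0·+1^1·+1^1 = +1.
(a,b)_3: α=9, u≡1; β=9, v≡1 (mod 3); (1|3)=+1, (1|3)=+1; sign (−1)^1·+1^9·+1^9 = -1.
(a,b)_19: α=0, u≡15; β=1, v≡3 (mod 19); (15|19)=-1, (3|19)=-1; sign (−1)^0·-1^1·-1^0 = -1.
(a,b)_2: α=-3, β=1; u≡1, v≡7 (mod 8); ε(u)ε(v)=0·1, αω(v)=-3·0, βω(u)=1·0; sum ≡ 0  ⇒  +1.
(a,b)_17: α=0, u≡11; β=1, v≡8 (mod 17); (11|17)=-1, (8|17)=+1; sign (−1)^0·-1^1·+1^0 = -1.
(a,b)_13: α=0, u≡1; β=1, v≡10 (mod 13); (1|13)=+1, (10|13)=+1; sign (−1)^0·+1^1·+1^0 = +1.
(a,b)_7: α=1, u≡6; β=2, v≡3 (mod 7); (6|7)=-1, (3|7)=-1; sign (−1)^0·-1^2·-1^1 = -1.
(a,b)_∞: sgn(1218)=+, sgn(-730626)=−, so +1.
Ram(1218, -730626) = {3, 7, 17, 19}; no ℚ_3-point on the conic.

[3, 7, 17, 19]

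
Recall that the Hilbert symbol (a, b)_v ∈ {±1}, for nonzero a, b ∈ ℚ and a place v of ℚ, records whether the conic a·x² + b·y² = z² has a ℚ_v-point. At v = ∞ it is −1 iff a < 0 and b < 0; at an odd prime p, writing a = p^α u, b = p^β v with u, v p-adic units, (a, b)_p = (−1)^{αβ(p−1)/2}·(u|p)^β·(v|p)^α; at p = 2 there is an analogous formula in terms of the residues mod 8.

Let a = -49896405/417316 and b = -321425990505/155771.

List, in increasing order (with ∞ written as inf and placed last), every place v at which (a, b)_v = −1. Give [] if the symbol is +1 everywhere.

[11, inf]

(a, b) ≡ (-5, -65395) mod (ℚ^×)²; places V = {2, 3, 5, 7, 11, 13, 17, 19, 29, 41, 43, ∞}.
(a,b)_17: α=-2, u≡11; β=-2, v≡4 (mod 17); (11|17)=-1, (4|17)=+1; sign (−1)^0·-1^-2·+1^-2 = +1.
(a,b)_19: α=-2, u≡10; β=2, v≡13 (mod 19); (10|19)=-1, (13|19)=-1; sign (−1)^0·-1^2·-1^-2 = +1.
(a,b)_∞: sgn(-5)=−, sgn(-65395)=−, so -1.
(a,b)_13: α=2, u≡8; β=0, v≡6 (mod 13); (8|13)=-1, (6|13)=-1; sign (−1)^0·-1^0·-1^2 = +1.
(a,b)_43: α=0, u≡21; β=2, v≡3 (mod 43); (21|43)=+1, (3|43)=-1; sign (−1)^0·+1^2·-1^0 = +1.
(a,b)_7: α=0, u≡2; β=-2, v≡3 (mod 7); (2|7)=+1, (3|7)=-1; sign (−1)^0·+1^-2·-1^0 = +1.
(a,b)_41: α=0, u≡8; β=1, v≡37 (mod 41); (8|41)=+1, (37|41)=+1; sign (−1)^0·+1^1·+1^0 = +1.
(a,b)_11: α=0, u≡10; β=-1, v≡10 (mod 11); (10|11)=-1, (10|11)=-1; sign (−1)^0·-1^-1·-1^0 = -1.
(a,b)_29: α=0, u≡16; β=1, v≡25 (mod 29); (16|29)=+1, (25|29)=+1; sign (−1)^0·+1^1·+1^0 = +1.
(a,b)_3: α=10, u≡1; β=4, v≡2 (mod 3); (1|3)=+1, (2|3)=-1; sign (−1)^0·+1^4·-1^10 = +1.
(a,b)_2: α=-2, β=0; u≡3, v≡5 (mod 8); ε(u)ε(v)=1·0, αω(v)=-2·1, βω(u)=0·1; sum ≡ 0  ⇒  +1.
(a,b)_5: α=1, u≡4; β=1, v≡4 (mod 5); (4|5)=+1, (4|5)=+1; sign (−1)^0·+1^1·+1^1 = +1.
Ram(-5, -65395) = {11, ∞}; no ℚ_11-point on the conic.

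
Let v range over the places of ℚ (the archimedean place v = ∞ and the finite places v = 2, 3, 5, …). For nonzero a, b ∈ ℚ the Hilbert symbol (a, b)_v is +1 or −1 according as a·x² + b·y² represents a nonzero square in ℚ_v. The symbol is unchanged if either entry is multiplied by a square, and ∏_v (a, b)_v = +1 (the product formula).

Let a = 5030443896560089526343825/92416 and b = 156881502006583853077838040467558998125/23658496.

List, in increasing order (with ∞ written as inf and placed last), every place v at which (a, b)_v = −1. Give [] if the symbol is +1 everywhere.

[7, 11, 17, 31, 43, 47]

(a, b) ≡ (69377, 17980837) mod (ℚ^×)²; places V = {2, 3, 5, 7, 11, 13, 17, 19, 31, 41, 43, 47, 53, ∞}.
(a,b)_41: α=2, u≡31; β=3, v≡40 (mod 41); (31|41)=+1, (40|41)=+1; sign (−1)^0·+1^3·+1^2 = +1.
(a,b)_3: α=2, u≡2; β=2, v≡1 (mod 3); (2|3)=-1, (1|3)=+1; sign (−1)^0·-1^2·+1^2 = +1.
(a,b)_53: α=1, u≡28; β=2, v≡37 (mod 53); (28|53)=+1, (37|53)=+1; sign (−1)^0·+1^2·+1^1 = +1.
(a,b)_43: α=2, u≡18; β=3, v≡42 (mod 43); (18|43)=-1, (42|43)=-1; sign (−1)^0·-1^3·-1^2 = -1.
(a,b)_13: α=2, u≡4; β=2, v≡10 (mod 13); (4|13)=+1, (10|13)=+1; sign (−1)^0·+1^2·+1^2 = +1.
(a,b)_7: α=1, u≡6; β=3, v≡6 (mod 7); (6|7)=-1, (6|7)=-1; sign (−1)^1·-1^3·-1^1 = -1.
(a,b)_31: α=2, u≡3; β=3, v≡15 (mod 31); (3|31)=-1, (15|31)=-1; sign (−1)^0·-1^3·-1^2 = -1.
(a,b)_∞: sgn(69377)=+, sgn(17980837)=+, so +1.
(a,b)_17: α=3, u≡4; β=4, v≡7 (mod 17); (4|17)=+1, (7|17)=-1; sign (−1)^0·+1^4·-1^3 = -1.
(a,b)_5: α=2, u≡3; β=4, v≡2 (mod 5); (3|5)=-1, (2|5)=-1; sign (−1)^0·-1^4·-1^2 = +1.
(a,b)_19: α=-2, u≡14; β=-2, v≡4 (mod 19); (14|19)=-1, (4|19)=+1; sign (−1)^0·-1^-2·+1^-2 = +1.
(a,b)_11: α=1, u≡9; β=2, v≡7 (mod 11); (9|11)=+1, (7|11)=-1; sign (−1)^0·+1^2·-1^1 = -1.
(a,b)_2: α=-8, β=-16; u≡1, v≡5 (mod 8); ε(u)ε(v)=0·0, αω(v)=-8·1, βω(u)=-16·0; sum ≡ 0  ⇒  +1.
(a,b)_47: α=2, u≡38; β=3, v≡39 (mod 47); (38|47)=-1, (39|47)=-1; sign (−1)^0·-1^3·-1^2 = -1.
Ram(69377, 17980837) = {7, 11, 17, 31, 43, 47}; no ℚ_7-point on the conic.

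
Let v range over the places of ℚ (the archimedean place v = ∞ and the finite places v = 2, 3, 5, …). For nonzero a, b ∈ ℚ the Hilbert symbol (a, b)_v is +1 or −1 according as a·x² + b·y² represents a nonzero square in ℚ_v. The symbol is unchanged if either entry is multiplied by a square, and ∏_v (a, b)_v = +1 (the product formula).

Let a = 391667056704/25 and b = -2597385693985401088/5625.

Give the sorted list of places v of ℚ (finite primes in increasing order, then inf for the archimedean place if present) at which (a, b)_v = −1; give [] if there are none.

Mod squares: a ≡ 5619649, b ≡ -2233. Check v ∈ {∞, 2, 3, 5, 7, 11, 19, 29, 31, 47}.
v=31: a=31^1·(≡12), b=31^2·(≡17) mod 31; (12|31)=-1, (17|31)=-1; (−1)^{1·2·15}·(-1)^2·(-1)^1 = -1.
v=5: a=5^-2·(≡4), b=5^-4·(≡3) mod 5; (4|5)=+1, (3|5)=-1; (−1)^{-2·-4·2}·(+1)^-4·(-1)^-2 = +1.
v=29: a=29^1·(≡15), b=29^1·(≡17) mod 29; (15|29)=-1, (17|29)=-1; (−1)^{1·1·14}·(-1)^1·(-1)^1 = +1.
v=19: a=19^1·(≡5), b=19^2·(≡9) mod 19; (5|19)=+1, (9|19)=+1; (−1)^{1·2·9}·(+1)^2·(+1)^1 = +1.
v=3: a=3^2·(≡1), b=3^-2·(≡2) mod 3; (1|3)=+1, (2|3)=-1; (−1)^{2·-2·1}·(+1)^-2·(-1)^2 = +1.
v=2: v_2(a)=6, v_2(b)=8; units ≡ 1, 7 (mod 8); ε·ε+αω+βω = 0·1+6·0+8·0 ≡ 0  ⇒  (a,b)_2 = +1.
v=7: a=7^1·(≡5), b=7^3·(≡3) mod 7; (5|7)=-1, (3|7)=-1; (−1)^{1·3·3}·(-1)^3·(-1)^1 = -1.
v=11: a=11^2·(≡10), b=11^3·(≡8) mod 11; (10|11)=-1, (8|11)=-1; (−1)^{2·3·5}·(-1)^3·(-1)^2 = -1.
v=47: a=47^1·(≡19), b=47^2·(≡31) mod 47; (19|47)=-1, (31|47)=-1; (−1)^{1·2·23}·(-1)^2·(-1)^1 = -1.
v=∞: 5619649 > 0 and -2233 < 0  ⇒  (a,b)_∞ = +1.
Ram(5619649, -2233) = {7, 11, 31, 47}; no ℚ_7-point on the conic.

[7, 11, 31, 47]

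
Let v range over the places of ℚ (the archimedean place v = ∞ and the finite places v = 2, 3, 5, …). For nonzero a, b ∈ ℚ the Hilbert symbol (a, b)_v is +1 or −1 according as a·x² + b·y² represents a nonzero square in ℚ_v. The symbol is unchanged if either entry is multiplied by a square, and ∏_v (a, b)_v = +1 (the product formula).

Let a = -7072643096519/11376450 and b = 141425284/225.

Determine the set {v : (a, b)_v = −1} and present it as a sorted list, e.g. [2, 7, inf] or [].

[17, 19]

(a, b) ≡ (-8398, 1729) mod (ℚ^×)²; places V = {2, 3, 5, 7, 11, 13, 17, 19, 41, 53, ∞}.
(a,b)_41: α=2, u≡3; β=0, v≡27 (mod 41); (3|41)=-1, (27|41)=-1; sign (−1)^0·-1^0·-1^2 = +1.
(a,b)_53: α=-2, u≡44; β=0, v≡35 (mod 53); (44|53)=+1, (35|53)=-1; sign (−1)^0·+1^0·-1^-2 = +1.
(a,b)_2: α=-1, β=2; u≡1, v≡1 (mod 8); ε(u)ε(v)=0·0, αω(v)=-1·0, βω(u)=2·0; sum ≡ 0  ⇒  +1.
(a,b)_13: α=3, u≡3; β=3, v≡12 (mod 13); (3|13)=+1, (12|13)=+1; sign (−1)^0·+1^3·+1^3 = +1.
(a,b)_7: α=2, u≡2; β=1, v≡2 (mod 7); (2|7)=+1, (2|7)=+1; sign (−1)^0·+1^1·+1^2 = +1.
(a,b)_5: α=-2, u≡2; β=-2, v≡1 (mod 5); (2|5)=-1, (1|5)=+1; sign (−1)^0·-1^-2·+1^-2 = +1.
(a,b)_11: α=2, u≡7; β=2, v≡2 (mod 11); (7|11)=-1, (2|11)=-1; sign (−1)^0·-1^2·-1^2 = +1.
(a,b)_17: α=1, u≡13; β=0, v≡10 (mod 17); (13|17)=+1, (10|17)=-1; sign (−1)^0·+1^0·-1^1 = -1.
(a,b)_19: α=1, u≡14; β=1, v≡14 (mod 19); (14|19)=-1, (14|19)=-1; sign (−1)^1·-1^1·-1^1 = -1.
(a,b)_3: α=-4, u≡2; β=-2, v≡1 (mod 3); (2|3)=-1, (1|3)=+1; sign (−1)^0·-1^-2·+1^-4 = +1.
(a,b)_∞: sgn(-8398)=−, sgn(1729)=+, so +1.
(-8398, 1729 / ℚ) ramifies at {17, 19}: a division algebra.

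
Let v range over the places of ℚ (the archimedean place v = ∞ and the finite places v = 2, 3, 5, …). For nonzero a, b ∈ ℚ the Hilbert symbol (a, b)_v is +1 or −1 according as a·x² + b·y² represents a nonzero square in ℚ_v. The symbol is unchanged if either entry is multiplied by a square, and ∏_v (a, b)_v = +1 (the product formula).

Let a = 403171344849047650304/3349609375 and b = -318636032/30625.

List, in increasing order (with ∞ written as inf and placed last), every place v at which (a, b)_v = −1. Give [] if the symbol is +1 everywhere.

Mod squares: a ≡ 77, b ≡ -4862. Check v ∈ {∞, 2, 5, 7, 11, 13, 17, 19}.
v=17: a=17^2·(≡9), b=17^1·(≡11) mod 17; (9|17)=+1, (11|17)=-1; (−1)^{2·1·8}·(+1)^1·(-1)^2 = +1.
v=7: a=7^-3·(≡1), b=7^-2·(≡3) mod 7; (1|7)=+1, (3|7)=-1; (−1)^{-3·-2·3}·(+1)^-2·(-1)^-3 = -1.
v=11: a=11^3·(≡6), b=11^1·(≡4) mod 11; (6|11)=-1, (4|11)=+1; (−1)^{3·1·5}·(-1)^1·(+1)^3 = +1.
v=19: a=19^2·(≡11), b=19^0·(≡3) mod 19; (11|19)=+1, (3|19)=-1; (−1)^{2·0·9}·(+1)^0·(-1)^2 = +1.
v=13: a=13^2·(≡12), b=13^1·(≡10) mod 13; (12|13)=+1, (10|13)=+1; (−1)^{2·1·6}·(+1)^1·(+1)^2 = +1.
v=∞: 77 > 0 and -4862 < 0  ⇒  (a,b)_∞ = +1.
v=5: a=5^-10·(≡3), b=5^-4·(≡2) mod 5; (3|5)=-1, (2|5)=-1; (−1)^{-10·-4·2}·(-1)^-4·(-1)^-10 = +1.
v=2: v_2(a)=34, v_2(b)=17; units ≡ 5, 1 (mod 8); ε·ε+αω+βω = 0·0+34·0+17·1 ≡ 1  ⇒  (a,b)_2 = -1.
(77, -4862 / ℚ) ramifies at {2, 7}: a division algebra.

[2, 7]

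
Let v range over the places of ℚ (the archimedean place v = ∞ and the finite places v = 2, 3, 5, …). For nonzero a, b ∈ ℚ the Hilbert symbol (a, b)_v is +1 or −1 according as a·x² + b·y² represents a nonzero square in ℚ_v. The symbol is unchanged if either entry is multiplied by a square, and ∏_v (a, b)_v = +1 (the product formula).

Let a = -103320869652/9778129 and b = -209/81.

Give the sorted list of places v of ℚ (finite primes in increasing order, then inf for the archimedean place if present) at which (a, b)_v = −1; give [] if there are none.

[2, 11, 23, inf]

(a, b) ≡ (-437437, -209) mod (ℚ^×)²; places V = {2, 3, 7, 11, 13, 19, 23, 53, 59, ∞}.
(a,b)_3: α=10, u≡2; β=-4, v≡1 (mod 3); (2|3)=-1, (1|3)=+1; sign (−1)^0·-1^-4·+1^10 = +1.
(a,b)_7: α=1, u≡6; β=0, v≡2 (mod 7); (6|7)=-1, (2|7)=+1; sign (−1)^0·-1^0·+1^1 = +1.
(a,b)_2: α=2, β=0; u≡3, v≡7 (mod 8); ε(u)ε(v)=1·1, αω(v)=2·0, βω(u)=0·1; sum ≡ 1  ⇒  -1.
(a,b)_∞: sgn(-437437)=−, sgn(-209)=−, so -1.
(a,b)_23: α=1, u≡18; β=0, v≡19 (mod 23); (18|23)=+1, (19|23)=-1; sign (−1)^0·+1^0·-1^1 = -1.
(a,b)_53: α=-2, u≡43; β=0, v≡2 (mod 53); (43|53)=+1, (2|53)=-1; sign (−1)^0·+1^0·-1^-2 = +1.
(a,b)_19: α=1, u≡5; β=1, v≡13 (mod 19); (5|19)=+1, (13|19)=-1; sign (−1)^1·+1^1·-1^1 = +1.
(a,b)_13: α=1, u≡7; β=0, v≡4 (mod 13); (7|13)=-1, (4|13)=+1; sign (−1)^0·-1^0·+1^1 = +1.
(a,b)_59: α=-2, u≡45; β=0, v≡20 (mod 59); (45|59)=+1, (20|59)=+1; sign (−1)^0·+1^0·+1^-2 = +1.
(a,b)_11: α=1, u≡4; β=1, v≡9 (mod 11); (4|11)=+1, (9|11)=+1; sign (−1)^1·+1^1·+1^1 = -1.
|Ram(-437437, -209)| = 4, even; anisotropic at {2, 11, 23, ∞}.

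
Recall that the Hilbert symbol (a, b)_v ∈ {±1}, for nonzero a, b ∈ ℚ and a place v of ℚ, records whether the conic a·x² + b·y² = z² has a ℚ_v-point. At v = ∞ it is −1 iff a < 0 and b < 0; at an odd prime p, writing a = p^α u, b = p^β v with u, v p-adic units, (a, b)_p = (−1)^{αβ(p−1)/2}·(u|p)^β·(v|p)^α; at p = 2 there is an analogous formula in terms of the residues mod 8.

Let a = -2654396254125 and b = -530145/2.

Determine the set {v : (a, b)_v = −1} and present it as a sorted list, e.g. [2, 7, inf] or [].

Mod squares: a ≡ -85, b ≡ -13090. Check v ∈ {∞, 2, 3, 5, 7, 11, 17}.
v=7: a=7^2·(≡5), b=7^1·(≡6) mod 7; (5|7)=-1, (6|7)=-1; (−1)^{2·1·3}·(-1)^1·(-1)^2 = -1.
v=∞: -85 < 0 and -13090 < 0  ⇒  (a,b)_∞ = -1.
v=17: a=17^3·(≡3), b=17^1·(≡5) mod 17; (3|17)=-1, (5|17)=-1; (−1)^{3·1·8}·(-1)^1·(-1)^3 = +1.
v=2: v_2(a)=0, v_2(b)=-1; units ≡ 3, 7 (mod 8); ε·ε+αω+βω = 1·1+0·0+-1·1 ≡ 0  ⇒  (a,b)_2 = +1.
v=3: a=3^6·(≡2), b=3^4·(≡2) mod 3; (2|3)=-1, (2|3)=-1; (−1)^{6·4·1}·(-1)^4·(-1)^6 = +1.
v=5: a=5^3·(≡2), b=5^1·(≡3) mod 5; (2|5)=-1, (3|5)=-1; (−1)^{3·1·2}·(-1)^1·(-1)^3 = +1.
v=11: a=11^2·(≡9), b=11^1·(≡9) mod 11; (9|11)=+1, (9|11)=+1; (−1)^{2·1·5}·(+1)^1·(+1)^2 = +1.
|Ram(-85, -13090)| = 2, even; anisotropic at {7, ∞}.

[7, inf]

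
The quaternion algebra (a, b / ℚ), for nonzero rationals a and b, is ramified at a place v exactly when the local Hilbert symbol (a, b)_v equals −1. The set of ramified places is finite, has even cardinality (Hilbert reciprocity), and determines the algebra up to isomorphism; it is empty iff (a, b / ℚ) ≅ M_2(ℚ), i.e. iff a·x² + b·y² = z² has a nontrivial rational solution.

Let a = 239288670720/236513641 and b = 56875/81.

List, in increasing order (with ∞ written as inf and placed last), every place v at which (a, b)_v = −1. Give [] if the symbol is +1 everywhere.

(a, b) ≡ (330, 91) mod (ℚ^×)²; places V = {2, 3, 5, 7, 11, 13, 17, ∞}.
(a,b)_11: α=3, u≡2; β=0, v≡4 (mod 11); (2|11)=-1, (4|11)=+1; sign (−1)^0·-1^0·+1^3 = +1.
(a,b)_3: α=5, u≡2; β=-4, v≡1 (mod 3); (2|3)=-1, (1|3)=+1; sign (−1)^0·-1^-4·+1^5 = +1.
(a,b)_2: α=9, β=0; u≡5, v≡3 (mod 8); ε(u)ε(v)=0·1, αω(v)=9·1, βω(u)=0·1; sum ≡ 1  ⇒  -1.
(a,b)_5: α=1, u≡4; β=4, v≡1 (mod 5); (4|5)=+1, (1|5)=+1; sign (−1)^0·+1^4·+1^1 = +1.
(a,b)_13: α=-6, u≡6; β=1, v≡11 (mod 13); (6|13)=-1, (11|13)=-1; sign (−1)^0·-1^1·-1^-6 = -1.
(a,b)_17: α=2, u≡6; β=0, v≡6 (mod 17); (6|17)=-1, (6|17)=-1; sign (−1)^0·-1^0·-1^2 = +1.
(a,b)_7: α=-2, u≡1; β=1, v≡3 (mod 7); (1|7)=+1, (3|7)=-1; sign (−1)^0·+1^1·-1^-2 = +1.
(a,b)_∞: sgn(330)=+, sgn(91)=+, so +1.
|Ram(330, 91)| = 2, even; anisotropic at {2, 13}.

[2, 13]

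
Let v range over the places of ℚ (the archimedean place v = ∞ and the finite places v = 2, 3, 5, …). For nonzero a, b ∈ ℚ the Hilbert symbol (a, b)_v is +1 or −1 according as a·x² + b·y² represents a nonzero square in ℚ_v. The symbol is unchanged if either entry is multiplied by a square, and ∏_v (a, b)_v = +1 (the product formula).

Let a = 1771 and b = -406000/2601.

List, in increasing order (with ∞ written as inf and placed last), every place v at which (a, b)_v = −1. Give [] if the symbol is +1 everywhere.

[7, 11, 23, 29]

Mod squares: a ≡ 1771, b ≡ -1015. Check v ∈ {∞, 2, 3, 5, 7, 11, 17, 23, 29}.
v=2: v_2(a)=0, v_2(b)=4; units ≡ 3, 1 (mod 8); ε·ε+αω+βω = 1·0+0·0+4·1 ≡ 0  ⇒  (a,b)_2 = +1.
v=7: a=7^1·(≡1), b=7^1·(≡4) mod 7; (1|7)=+1, (4|7)=+1; (−1)^{1·1·3}·(+1)^1·(+1)^1 = -1.
v=17: a=17^0·(≡3), b=17^-2·(≡5) mod 17; (3|17)=-1, (5|17)=-1; (−1)^{0·-2·8}·(-1)^-2·(-1)^0 = +1.
v=5: a=5^0·(≡1), b=5^3·(≡2) mod 5; (1|5)=+1, (2|5)=-1; (−1)^{0·3·2}·(+1)^3·(-1)^0 = +1.
v=∞: 1771 > 0 and -1015 < 0  ⇒  (a,b)_∞ = +1.
v=29: a=29^0·(≡2), b=29^1·(≡25) mod 29; (2|29)=-1, (25|29)=+1; (−1)^{0·1·14}·(-1)^1·(+1)^0 = -1.
v=11: a=11^1·(≡7), b=11^0·(≡2) mod 11; (7|11)=-1, (2|11)=-1; (−1)^{1·0·5}·(-1)^0·(-1)^1 = -1.
v=23: a=23^1·(≡8), b=23^0·(≡21) mod 23; (8|23)=+1, (21|23)=-1; (−1)^{1·0·11}·(+1)^0·(-1)^1 = -1.
v=3: a=3^0·(≡1), b=3^-2·(≡2) mod 3; (1|3)=+1, (2|3)=-1; (−1)^{0·-2·1}·(+1)^-2·(-1)^0 = +1.
(1771, -1015 / ℚ) ramifies at {7, 11, 23, 29}: a division algebra.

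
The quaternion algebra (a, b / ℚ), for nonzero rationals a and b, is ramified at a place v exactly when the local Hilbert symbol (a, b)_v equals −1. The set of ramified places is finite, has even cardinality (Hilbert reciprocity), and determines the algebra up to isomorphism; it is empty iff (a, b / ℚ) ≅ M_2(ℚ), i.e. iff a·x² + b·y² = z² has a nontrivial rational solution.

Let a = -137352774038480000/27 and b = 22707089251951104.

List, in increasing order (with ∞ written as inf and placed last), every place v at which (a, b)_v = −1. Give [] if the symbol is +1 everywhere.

(a, b) ≡ (-6, 34034) mod (ℚ^×)²; places V = {2, 3, 5, 7, 11, 13, 17, ∞}.
(a,b)_∞: sgn(-6)=−, sgn(34034)=+, so +1.
(a,b)_7: α=4, u≡4; β=3, v≡2 (mod 7); (4|7)=+1, (2|7)=+1; sign (−1)^0·+1^3·+1^4 = +1.
(a,b)_3: α=-3, u≡1; β=2, v≡2 (mod 3); (1|3)=+1, (2|3)=-1; sign (−1)^0·+1^2·-1^-3 = -1.
(a,b)_5: α=4, u≡1; β=0, v≡4 (mod 5); (1|5)=+1, (4|5)=+1; sign (−1)^0·+1^0·+1^4 = +1.
(a,b)_2: α=7, β=9; u≡5, v≡1 (mod 8); ε(u)ε(v)=0·0, αω(v)=7·0, βω(u)=9·1; sum ≡ 1  ⇒  -1.
(a,b)_17: α=2, u≡7; β=3, v≡9 (mod 17); (7|17)=-1, (9|17)=+1; sign (−1)^0·-1^3·+1^2 = -1.
(a,b)_11: α=4, u≡4; β=3, v≡9 (mod 11); (4|11)=+1, (9|11)=+1; sign (−1)^0·+1^3·+1^4 = +1.
(a,b)_13: α=2, u≡6; β=3, v≡6 (mod 13); (6|13)=-1, (6|13)=-1; sign (−1)^0·-1^3·-1^2 = -1.
(-6, 34034 / ℚ) ramifies at {2, 3, 13, 17}: a division algebra.

[2, 3, 13, 17]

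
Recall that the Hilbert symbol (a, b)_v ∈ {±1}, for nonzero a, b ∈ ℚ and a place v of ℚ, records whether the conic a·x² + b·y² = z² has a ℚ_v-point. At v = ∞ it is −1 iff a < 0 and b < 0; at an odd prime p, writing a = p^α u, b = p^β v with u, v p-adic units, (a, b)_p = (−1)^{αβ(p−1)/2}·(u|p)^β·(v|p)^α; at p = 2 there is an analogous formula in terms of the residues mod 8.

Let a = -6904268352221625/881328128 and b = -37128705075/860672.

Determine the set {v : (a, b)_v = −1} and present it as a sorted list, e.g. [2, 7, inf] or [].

(a, b) ≡ (-4930, -748374) mod (ℚ^×)²; places V = {2, 3, 5, 7, 11, 17, 23, 29, 41, ∞}.
(a,b)_23: α=2, u≡21; β=1, v≡21 (mod 23); (21|23)=-1, (21|23)=-1; sign (−1)^0·-1^1·-1^2 = -1.
(a,b)_3: α=6, u≡2; β=5, v≡1 (mod 3); (2|3)=-1, (1|3)=+1; sign (−1)^0·-1^5·+1^6 = -1.
(a,b)_41: α=-2, u≡23; β=-2, v≡5 (mod 41); (23|41)=+1, (5|41)=+1; sign (−1)^0·+1^-2·+1^-2 = +1.
(a,b)_29: α=1, u≡7; β=1, v≡9 (mod 29); (7|29)=+1, (9|29)=+1; sign (−1)^0·+1^1·+1^1 = +1.
(a,b)_2: α=-19, β=-9; u≡7, v≡5 (mod 8); ε(u)ε(v)=1·0, αω(v)=-19·1, βω(u)=-9·0; sum ≡ 1  ⇒  -1.
(a,b)_11: α=2, u≡5; β=1, v≡3 (mod 11); (5|11)=+1, (3|11)=+1; sign (−1)^0·+1^1·+1^2 = +1.
(a,b)_7: α=4, u≡5; β=2, v≡3 (mod 7); (5|7)=-1, (3|7)=-1; sign (−1)^0·-1^2·-1^4 = +1.
(a,b)_17: α=1, u≡9; β=1, v≡4 (mod 17); (9|17)=+1, (4|17)=+1; sign (−1)^0·+1^1·+1^1 = +1.
(a,b)_5: α=3, u≡4; β=2, v≡1 (mod 5); (4|5)=+1, (1|5)=+1; sign (−1)^0·+1^2·+1^3 = +1.
(a,b)_∞: sgn(-4930)=−, sgn(-748374)=−, so -1.
|Ram(-4930, -748374)| = 4, even; anisotropic at {2, 3, 23, ∞}.

[2, 3, 23, inf]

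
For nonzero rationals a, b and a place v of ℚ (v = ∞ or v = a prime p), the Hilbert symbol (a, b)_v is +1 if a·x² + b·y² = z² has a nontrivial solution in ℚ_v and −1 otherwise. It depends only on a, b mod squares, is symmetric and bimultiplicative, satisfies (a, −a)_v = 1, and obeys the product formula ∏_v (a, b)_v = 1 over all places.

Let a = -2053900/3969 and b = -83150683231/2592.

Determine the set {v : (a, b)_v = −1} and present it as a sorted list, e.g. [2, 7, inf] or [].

[2, 7, 47, inf]

(a, b) ≡ (-20539, -3393905438) mod (ℚ^×)²; places V = {2, 3, 5, 7, 11, 19, 23, 29, 37, 47, ∞}.
(a,b)_5: α=2, u≡1; β=0, v≡2 (mod 5); (1|5)=+1, (2|5)=-1; sign (−1)^0·+1^0·-1^2 = +1.
(a,b)_3: α=-4, u≡2; β=-4, v≡1 (mod 3); (2|3)=-1, (1|3)=+1; sign (−1)^0·-1^-4·+1^-4 = +1.
(a,b)_11: α=0, u≡1; β=1, v≡6 (mod 11); (1|11)=+1, (6|11)=-1; sign (−1)^0·+1^1·-1^0 = +1.
(a,b)_7: α=-2, u≡3; β=3, v≡3 (mod 7); (3|7)=-1, (3|7)=-1; sign (−1)^0·-1^3·-1^-2 = -1.
(a,b)_19: α=1, u≡14; β=1, v≡1 (mod 19); (14|19)=-1, (1|19)=+1; sign (−1)^1·-1^1·+1^1 = +1.
(a,b)_2: α=2, β=-5; u≡5, v≡1 (mod 8); ε(u)ε(v)=0·0, αω(v)=2·0, βω(u)=-5·1; sum ≡ 1  ⇒  -1.
(a,b)_23: α=1, u≡6; β=1, v≡21 (mod 23); (6|23)=+1, (21|23)=-1; sign (−1)^1·+1^1·-1^1 = +1.
(a,b)_∞: sgn(-20539)=−, sgn(-3393905438)=−, so -1.
(a,b)_29: α=0, u≡1; β=1, v≡19 (mod 29); (1|29)=+1, (19|29)=-1; sign (−1)^0·+1^1·-1^0 = +1.
(a,b)_47: α=1, u≡43; β=1, v≡20 (mod 47); (43|47)=-1, (20|47)=-1; sign (−1)^1·-1^1·-1^1 = -1.
(a,b)_37: α=0, u≡34; β=1, v≡21 (mod 37); (34|37)=+1, (21|37)=+1; sign (−1)^0·+1^1·+1^0 = +1.
(-20539, -3393905438 / ℚ) ramifies at {2, 7, 47, ∞}: a division algebra.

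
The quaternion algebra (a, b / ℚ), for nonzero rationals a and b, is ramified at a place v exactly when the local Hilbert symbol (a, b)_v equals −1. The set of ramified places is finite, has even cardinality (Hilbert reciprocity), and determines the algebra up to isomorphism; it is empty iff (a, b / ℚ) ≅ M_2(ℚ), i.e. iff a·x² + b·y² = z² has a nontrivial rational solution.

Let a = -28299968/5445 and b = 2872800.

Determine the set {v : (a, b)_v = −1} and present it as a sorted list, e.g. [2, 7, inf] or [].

[3, 5]

Mod squares: a ≡ -1615, b ≡ 798. Check v ∈ {∞, 2, 3, 5, 7, 11, 17, 19, 37}.
v=2: v_2(a)=6, v_2(b)=5; units ≡ 1, 7 (mod 8); ε·ε+αω+βω = 0·1+6·0+5·0 ≡ 0  ⇒  (a,b)_2 = +1.
v=∞: -1615 < 0 and 798 > 0  ⇒  (a,b)_∞ = +1.
v=17: a=17^1·(≡11), b=17^0·(≡4) mod 17; (11|17)=-1, (4|17)=+1; (−1)^{1·0·8}·(-1)^0·(+1)^1 = +1.
v=11: a=11^-2·(≡7), b=11^0·(≡7) mod 11; (7|11)=-1, (7|11)=-1; (−1)^{-2·0·5}·(-1)^0·(-1)^-2 = +1.
v=7: a=7^0·(≡4), b=7^1·(≡4) mod 7; (4|7)=+1, (4|7)=+1; (−1)^{0·1·3}·(+1)^1·(+1)^0 = +1.
v=3: a=3^-2·(≡2), b=3^3·(≡2) mod 3; (2|3)=-1, (2|3)=-1; (−1)^{-2·3·1}·(-1)^3·(-1)^-2 = -1.
v=37: a=37^2·(≡8), b=37^0·(≡9) mod 37; (8|37)=-1, (9|37)=+1; (−1)^{2·0·18}·(-1)^0·(+1)^2 = +1.
v=19: a=19^1·(≡3), b=19^1·(≡17) mod 19; (3|19)=-1, (17|19)=+1; (−1)^{1·1·9}·(-1)^1·(+1)^1 = +1.
v=5: a=5^-1·(≡3), b=5^2·(≡2) mod 5; (3|5)=-1, (2|5)=-1; (−1)^{-1·2·2}·(-1)^2·(-1)^-1 = -1.
Ram(-1615, 798) = {3, 5}; no ℚ_3-point on the conic.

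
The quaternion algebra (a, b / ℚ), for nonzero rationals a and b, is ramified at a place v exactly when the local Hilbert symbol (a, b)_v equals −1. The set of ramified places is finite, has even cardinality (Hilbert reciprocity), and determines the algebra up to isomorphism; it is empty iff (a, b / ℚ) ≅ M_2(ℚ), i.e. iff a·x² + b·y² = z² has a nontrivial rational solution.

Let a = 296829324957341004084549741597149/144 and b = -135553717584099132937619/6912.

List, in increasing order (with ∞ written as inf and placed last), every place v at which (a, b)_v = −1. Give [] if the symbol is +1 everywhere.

[3, 13, 23, 29]

Mod squares: a ≡ 975821, b ≡ -211497. Check v ∈ {∞, 2, 3, 7, 11, 13, 17, 19, 23, 29}.
v=23: a=23^1·(≡19), b=23^2·(≡11) mod 23; (19|23)=-1, (11|23)=-1; (−1)^{1·2·11}·(-1)^2·(-1)^1 = -1.
v=19: a=19^3·(≡13), b=19^2·(≡11) mod 19; (13|19)=-1, (11|19)=+1; (−1)^{3·2·9}·(-1)^2·(+1)^3 = +1.
v=7: a=7^9·(≡3), b=7^6·(≡2) mod 7; (3|7)=-1, (2|7)=+1; (−1)^{9·6·3}·(-1)^6·(+1)^9 = +1.
v=13: a=13^2·(≡11), b=13^1·(≡6) mod 13; (11|13)=-1, (6|13)=-1; (−1)^{2·1·6}·(-1)^1·(-1)^2 = -1.
v=∞: 975821 > 0 and -211497 < 0  ⇒  (a,b)_∞ = +1.
v=17: a=17^4·(≡2), b=17^1·(≡7) mod 17; (2|17)=+1, (7|17)=-1; (−1)^{4·1·8}·(+1)^1·(-1)^4 = +1.
v=3: a=3^-2·(≡2), b=3^-3·(≡1) mod 3; (2|3)=-1, (1|3)=+1; (−1)^{-2·-3·1}·(-1)^-3·(+1)^-2 = -1.
v=29: a=29^5·(≡5), b=29^5·(≡18) mod 29; (5|29)=+1, (18|29)=-1; (−1)^{5·5·14}·(+1)^5·(-1)^5 = -1.
v=2: v_2(a)=-4, v_2(b)=-8; units ≡ 5, 7 (mod 8); ε·ε+αω+βω = 0·1+-4·0+-8·1 ≡ 0  ⇒  (a,b)_2 = +1.
v=11: a=11^5·(≡10), b=11^3·(≡9) mod 11; (10|11)=-1, (9|11)=+1; (−1)^{5·3·5}·(-1)^3·(+1)^5 = +1.
(975821, -211497 / ℚ) ramifies at {3, 13, 23, 29}: a division algebra.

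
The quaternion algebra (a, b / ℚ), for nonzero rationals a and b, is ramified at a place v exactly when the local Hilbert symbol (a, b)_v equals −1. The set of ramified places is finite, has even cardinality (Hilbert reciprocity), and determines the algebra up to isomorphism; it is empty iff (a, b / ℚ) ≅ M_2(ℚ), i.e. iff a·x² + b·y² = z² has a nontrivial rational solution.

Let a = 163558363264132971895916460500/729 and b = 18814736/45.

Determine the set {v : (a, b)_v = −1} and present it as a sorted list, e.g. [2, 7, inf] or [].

Mod squares: a ≡ 3785235005, b ≡ 5879605. Check v ∈ {∞, 2, 3, 5, 13, 19, 23, 29, 31, 41, 43, 47}.
v=43: a=43^4·(≡42), b=43^1·(≡35) mod 43; (42|43)=-1, (35|43)=+1; (−1)^{4·1·21}·(-1)^1·(+1)^4 = -1.
v=47: a=47^1·(≡28), b=47^0·(≡11) mod 47; (28|47)=+1, (11|47)=-1; (−1)^{1·0·23}·(+1)^0·(-1)^1 = -1.
v=41: a=41^3·(≡6), b=41^1·(≡6) mod 41; (6|41)=-1, (6|41)=-1; (−1)^{3·1·20}·(-1)^1·(-1)^3 = +1.
v=2: v_2(a)=2, v_2(b)=4; units ≡ 5, 5 (mod 8); ε·ε+αω+βω = 0·0+2·1+4·1 ≡ 0  ⇒  (a,b)_2 = +1.
v=29: a=29^3·(≡16), b=29^1·(≡7) mod 29; (16|29)=+1, (7|29)=+1; (−1)^{3·1·14}·(+1)^1·(+1)^3 = +1.
v=∞: 3785235005 > 0 and 5879605 > 0  ⇒  (a,b)_∞ = +1.
v=31: a=31^1·(≡1), b=31^0·(≡11) mod 31; (1|31)=+1, (11|31)=-1; (−1)^{1·0·15}·(+1)^0·(-1)^1 = -1.
v=3: a=3^-6·(≡2), b=3^-2·(≡1) mod 3; (2|3)=-1, (1|3)=+1; (−1)^{-6·-2·1}·(-1)^-2·(+1)^-6 = +1.
v=19: a=19^1·(≡8), b=19^0·(≡17) mod 19; (8|19)=-1, (17|19)=+1; (−1)^{1·0·9}·(-1)^0·(+1)^1 = +1.
v=23: a=23^3·(≡4), b=23^1·(≡9) mod 23; (4|23)=+1, (9|23)=+1; (−1)^{3·1·11}·(+1)^1·(+1)^3 = -1.
v=5: a=5^3·(≡1), b=5^-1·(≡4) mod 5; (1|5)=+1, (4|5)=+1; (−1)^{3·-1·2}·(+1)^-1·(+1)^3 = +1.
v=13: a=13^2·(≡8), b=13^0·(≡3) mod 13; (8|13)=-1, (3|13)=+1; (−1)^{2·0·6}·(-1)^0·(+1)^2 = +1.
(3785235005, 5879605 / ℚ) ramifies at {23, 31, 43, 47}: a division algebra.

[23, 31, 43, 47]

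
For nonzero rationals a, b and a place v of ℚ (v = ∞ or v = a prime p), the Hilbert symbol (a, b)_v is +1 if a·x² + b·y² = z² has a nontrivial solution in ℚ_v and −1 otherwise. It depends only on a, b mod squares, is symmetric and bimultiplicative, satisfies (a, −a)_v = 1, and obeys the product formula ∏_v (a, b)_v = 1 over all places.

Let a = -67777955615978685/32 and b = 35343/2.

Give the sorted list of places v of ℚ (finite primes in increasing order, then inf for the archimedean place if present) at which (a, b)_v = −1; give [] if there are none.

[3, 11]

(a, b) ≡ (-570, 7854) mod (ℚ^×)²; places V = {2, 3, 5, 7, 11, 17, 19, ∞}.
(a,b)_17: α=4, u≡9; β=1, v≡11 (mod 17); (9|17)=+1, (11|17)=-1; sign (−1)^0·+1^1·-1^4 = +1.
(a,b)_11: α=4, u≡2; β=1, v≡6 (mod 11); (2|11)=-1, (6|11)=-1; sign (−1)^0·-1^1·-1^4 = -1.
(a,b)_2: α=-5, β=-1; u≡3, v≡7 (mod 8); ε(u)ε(v)=1·1, αω(v)=-5·0, βω(u)=-1·1; sum ≡ 0  ⇒  +1.
(a,b)_∞: sgn(-570)=−, sgn(7854)=+, so +1.
(a,b)_5: α=1, u≡4; β=0, v≡4 (mod 5); (4|5)=+1, (4|5)=+1; sign (−1)^0·+1^0·+1^1 = +1.
(a,b)_7: α=4, u≡4; β=1, v≡1 (mod 7); (4|7)=+1, (1|7)=+1; sign (−1)^0·+1^1·+1^4 = +1.
(a,b)_19: α=1, u≡10; β=0, v≡11 (mod 19); (10|19)=-1, (11|19)=+1; sign (−1)^0·-1^0·+1^1 = +1.
(a,b)_3: α=5, u≡2; β=3, v≡2 (mod 3); (2|3)=-1, (2|3)=-1; sign (−1)^1·-1^3·-1^5 = -1.
(-570, 7854 / ℚ) ramifies at {3, 11}: a division algebra.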